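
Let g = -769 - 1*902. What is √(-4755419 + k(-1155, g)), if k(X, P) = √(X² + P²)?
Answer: √(-4755419 + 3*√458474) ≈ 2180.2*I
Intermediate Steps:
g = -1671 (g = -769 - 902 = -1671)
k(X, P) = √(P² + X²)
√(-4755419 + k(-1155, g)) = √(-4755419 + √((-1671)² + (-1155)²)) = √(-4755419 + √(2792241 + 1334025)) = √(-4755419 + √4126266) = √(-4755419 + 3*√458474)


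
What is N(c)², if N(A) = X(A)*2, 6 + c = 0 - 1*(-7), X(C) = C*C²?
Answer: 4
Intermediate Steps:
X(C) = C³
c = 1 (c = -6 + (0 - 1*(-7)) = -6 + (0 + 7) = -6 + 7 = 1)
N(A) = 2*A³ (N(A) = A³*2 = 2*A³)
N(c)² = (2*1³)² = (2*1)² = 2² = 4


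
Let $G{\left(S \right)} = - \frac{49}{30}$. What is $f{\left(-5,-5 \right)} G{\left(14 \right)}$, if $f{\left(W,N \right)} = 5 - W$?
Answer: $- \frac{49}{3} \approx -16.333$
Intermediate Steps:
$G{\left(S \right)} = - \frac{49}{30}$ ($G{\left(S \right)} = \left(-49\right) \frac{1}{30} = - \frac{49}{30}$)
$f{\left(-5,-5 \right)} G{\left(14 \right)} = \left(5 - -5\right) \left(- \frac{49}{30}\right) = \left(5 + 5\right) \left(- \frac{49}{30}\right) = 10 \left(- \frac{49}{30}\right) = - \frac{49}{3}$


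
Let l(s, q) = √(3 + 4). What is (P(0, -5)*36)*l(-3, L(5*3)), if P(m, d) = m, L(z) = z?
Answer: 0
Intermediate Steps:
l(s, q) = √7
(P(0, -5)*36)*l(-3, L(5*3)) = (0*36)*√7 = 0*√7 = 0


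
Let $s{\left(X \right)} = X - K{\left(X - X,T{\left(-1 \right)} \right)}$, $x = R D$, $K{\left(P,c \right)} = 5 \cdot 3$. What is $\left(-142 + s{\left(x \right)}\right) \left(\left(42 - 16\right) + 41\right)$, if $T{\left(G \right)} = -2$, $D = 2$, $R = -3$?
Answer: $-10921$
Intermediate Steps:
$K{\left(P,c \right)} = 15$
$x = -6$ ($x = \left(-3\right) 2 = -6$)
$s{\left(X \right)} = -15 + X$ ($s{\left(X \right)} = X - 15 = -15 + X$)
$\left(-142 + s{\left(x \right)}\right) \left(\left(42 - 16\right) + 41\right) = \left(-142 - 21\right) \left(\left(42 - 16\right) + 41\right) = \left(-142 - 21\right) \left(26 + 41\right) = \left(-163\right) 67 = -10921$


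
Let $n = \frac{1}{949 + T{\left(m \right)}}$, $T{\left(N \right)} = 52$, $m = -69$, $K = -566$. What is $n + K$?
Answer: $- \frac{566565}{1001} \approx -566.0$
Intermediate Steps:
$n = \frac{1}{1001}$ ($n = \frac{1}{949 + 52} = \frac{1}{1001} \approx 0.000999$)
$n + K = \frac{1}{1001} - 566 = - \frac{566565}{1001}$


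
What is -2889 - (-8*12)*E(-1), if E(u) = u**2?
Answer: -2793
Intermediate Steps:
-2889 - (-8*12)*E(-1) = -2889 - (-8*12)*(-1)**2 = -2889 - (-96) = -2889 - 1*(-96) = -2889 + 96 = -2793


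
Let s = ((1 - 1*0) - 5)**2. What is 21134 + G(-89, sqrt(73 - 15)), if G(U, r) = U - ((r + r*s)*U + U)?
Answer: 21134 + 1513*sqrt(58) ≈ 32657.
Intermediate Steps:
s = 16 (s = ((1 + 0) - 5)**2 = (1 - 5)**2 = (-4)**2 = 16)
G(U, r) = -17*U*r (G(U, r) = U - ((r + r*16)*U + U) = U - ((r + 16*r)*U + U) = U - ((17*r)*U + U) = U - (17*U*r + U) = U - (U + 17*U*r) = U + (-U - 17*U*r) = -17*U*r)
21134 + G(-89, sqrt(73 - 15)) = 21134 - 17*(-89)*sqrt(73 - 15) = 21134 - 17*(-89)*sqrt(58) = 21134 + 1513*sqrt(58)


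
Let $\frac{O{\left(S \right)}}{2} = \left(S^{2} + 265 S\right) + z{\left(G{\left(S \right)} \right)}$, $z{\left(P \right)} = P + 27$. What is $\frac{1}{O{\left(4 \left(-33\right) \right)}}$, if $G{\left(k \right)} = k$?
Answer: $- \frac{1}{35322} \approx -2.8311 \cdot 10^{-5}$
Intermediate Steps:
$z{\left(P \right)} = 27 + P$
$O{\left(S \right)} = 54 + 2 S^{2} + 532 S$ ($O{\left(S \right)} = 2 \left(\left(S^{2} + 265 S\right) + \left(27 + S\right)\right) = 2 \left(27 + S^{2} + 266 S\right) = 54 + 2 S^{2} + 532 S$)
$\frac{1}{O{\left(4 \left(-33\right) \right)}} = \frac{1}{54 + 2 \left(4 \left(-33\right)\right)^{2} + 532 \cdot 4 \left(-33\right)} = \frac{1}{54 + 2 \left(-132\right)^{2} + 532 \left(-132\right)} = \frac{1}{54 + 2 \cdot 17424 - 70224} = \frac{1}{54 + 34848 - 70224} = \frac{1}{-35322} = - \frac{1}{35322}$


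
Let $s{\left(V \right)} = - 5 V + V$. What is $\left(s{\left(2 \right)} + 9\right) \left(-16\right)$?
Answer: $-16$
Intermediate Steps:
$s{\left(V \right)} = - 4 V$
$\left(s{\left(2 \right)} + 9\right) \left(-16\right) = \left(\left(-4\right) 2 + 9\right) \left(-16\right) = \left(-8 + 9\right) \left(-16\right) = 1 \left(-16\right) = -16$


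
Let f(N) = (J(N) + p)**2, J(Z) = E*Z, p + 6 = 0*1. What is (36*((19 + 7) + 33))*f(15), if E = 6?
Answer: 14986944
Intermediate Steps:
p = -6 (p = -6 + 0*1 = -6 + 0 = -6)
J(Z) = 6*Z
f(N) = (-6 + 6*N)**2 (f(N) = (6*N - 6)**2 = (-6 + 6*N)**2)
(36*((19 + 7) + 33))*f(15) = (36*((19 + 7) + 33))*(36*(-1 + 15)**2) = (36*(26 + 33))*(36*14**2) = (36*59)*(36*196) = 2124*7056 = 14986944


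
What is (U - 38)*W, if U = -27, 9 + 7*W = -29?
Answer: 2470/7 ≈ 352.86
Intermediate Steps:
W = -38/7 (W = -9/7 + (⅐)*(-29) = -9/7 - 29/7 = -38/7 ≈ -5.4286)
(U - 38)*W = (-27 - 38)*(-38/7) = -65*(-38/7) = 2470/7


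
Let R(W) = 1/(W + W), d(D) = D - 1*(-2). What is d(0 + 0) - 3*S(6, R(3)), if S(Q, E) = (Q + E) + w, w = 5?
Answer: -63/2 ≈ -31.500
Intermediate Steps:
d(D) = 2 + D (d(D) = D + 2 = 2 + D)
R(W) = 1/(2*W)
S(Q, E) = 5 + E + Q (S(Q, E) = (Q + E) + 5 = (E + Q) + 5 = 5 + E + Q)
d(0 + 0) - 3*S(6, R(3)) = (2 + (0 + 0)) - 3*(5 + (1/2)/3 + 6) = (2 + 0) - 3*(5 + (1/2)*(1/3) + 6) = 2 - 3*(5 + 1/6 + 6) = 2 - 3*67/6 = 2 - 67/2 = -63/2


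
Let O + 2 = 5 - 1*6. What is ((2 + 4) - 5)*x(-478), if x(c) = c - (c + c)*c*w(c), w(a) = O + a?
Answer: 219801130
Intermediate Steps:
O = -3 (O = -2 + (5 - 1*6) = -2 + (5 - 6) = -2 - 1 = -3)
w(a) = -3 + a
x(c) = c - 2*c²*(-3 + c) (x(c) = c - (c + c)*c*(-3 + c) = c - (2*c)*c*(-3 + c) = c - 2*c²*(-3 + c))
((2 + 4) - 5)*x(-478) = ((2 + 4) - 5)*(-1*(-478)*(-1 + 2*(-478)*(-3 - 478))) = (6 - 5)*(-1*(-478)*(-1 + 2*(-478)*(-481))) = 1*(-1*(-478)*(-1 + 459836)) = 1*(-1*(-478)*459835) = 1*219801130 = 219801130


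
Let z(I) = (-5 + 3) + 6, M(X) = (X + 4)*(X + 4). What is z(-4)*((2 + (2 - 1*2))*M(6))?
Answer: 800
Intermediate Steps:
M(X) = (4 + X)**2 (M(X) = (4 + X)*(4 + X) = (4 + X)**2)
z(I) = 4 (z(I) = -2 + 6 = 4)
z(-4)*((2 + (2 - 1*2))*M(6)) = 4*((2 + (2 - 1*2))*(4 + 6)**2) = 4*((2 + (2 - 2))*10**2) = 4*((2 + 0)*100) = 4*(2*100) = 4*200 = 800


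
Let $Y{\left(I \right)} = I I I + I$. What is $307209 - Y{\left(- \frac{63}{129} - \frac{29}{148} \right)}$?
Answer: $\frac{79181890773424651}{257745156544} \approx 3.0721 \cdot 10^{5}$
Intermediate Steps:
$Y{\left(I \right)} = I + I^{3}$ ($Y{\left(I \right)} = I I^{2} + I = I^{3} + I = I + I^{3}$)
$307209 - Y{\left(- \frac{63}{129} - \frac{29}{148} \right)} = 307209 - \left(\left(- \frac{63}{129} - \frac{29}{148}\right) + \left(- \frac{63}{129} - \frac{29}{148}\right)^{3}\right) = 307209 - \left(\left(\left(-63\right) \frac{1}{129} - \frac{29}{148}\right) + \left(\left(-63\right) \frac{1}{129} - \frac{29}{148}\right)^{3}\right) = 307209 - \left(\left(- \frac{21}{43} - \frac{29}{148}\right) + \left(- \frac{21}{43} - \frac{29}{148}\right)^{3}\right) = 307209 - \left(- \frac{4355}{6364} + \left(- \frac{4355}{6364}\right)^{3}\right) = 307209 - \left(- \frac{4355}{6364} - \frac{82597038875}{257745156544}\right) = 307209 - - \frac{258976698955}{257745156544} = 307209 + \frac{258976698955}{257745156544} = \frac{79181890773424651}{257745156544}$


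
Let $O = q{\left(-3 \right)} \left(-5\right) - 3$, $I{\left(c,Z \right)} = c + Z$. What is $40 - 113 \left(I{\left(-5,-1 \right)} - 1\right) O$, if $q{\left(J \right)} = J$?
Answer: $9532$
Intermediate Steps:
$I{\left(c,Z \right)} = Z + c$
$O = 12$ ($O = \left(-3\right) \left(-5\right) - 3 = 15 - 3 = 12$)
$40 - 113 \left(I{\left(-5,-1 \right)} - 1\right) O = 40 - 113 \left(\left(-1 - 5\right) - 1\right) 12 = 40 - 113 \left(-6 - 1\right) 12 = 40 - 113 \left(\left(-7\right) 12\right) = 40 - -9492 = 40 + 9492 = 9532$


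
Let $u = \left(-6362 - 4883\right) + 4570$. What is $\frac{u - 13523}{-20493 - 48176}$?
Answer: $\frac{20198}{68669} \approx 0.29414$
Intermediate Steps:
$u = -6675$ ($u = -11245 + 4570 = -6675$)
$\frac{u - 13523}{-20493 - 48176} = \frac{-6675 - 13523}{-20493 - 48176} = - \frac{20198}{-68669} = \left(-20198\right) \left(- \frac{1}{68669}\right) = \frac{20198}{68669}$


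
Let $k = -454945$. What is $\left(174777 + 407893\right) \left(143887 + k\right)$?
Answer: $-181244164860$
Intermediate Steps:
$\left(174777 + 407893\right) \left(143887 + k\right) = \left(174777 + 407893\right) \left(143887 - 454945\right) = 582670 \left(-311058\right) = -181244164860$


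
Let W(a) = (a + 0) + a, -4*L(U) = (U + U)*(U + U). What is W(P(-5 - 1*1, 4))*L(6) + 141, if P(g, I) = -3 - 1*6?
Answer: 789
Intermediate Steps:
L(U) = -U² (L(U) = -(U + U)*(U + U)/4 = -2*U*2*U/4 = -U²)
P(g, I) = -9 (P(g, I) = -3 - 6 = -9)
W(a) = 2*a (W(a) = a + a = 2*a)
W(P(-5 - 1*1, 4))*L(6) + 141 = (2*(-9))*(-1*6²) + 141 = -(-18)*36 + 141 = -18*(-36) + 141 = 648 + 141 = 789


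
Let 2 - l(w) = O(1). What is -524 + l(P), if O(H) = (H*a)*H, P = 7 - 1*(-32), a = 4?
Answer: -526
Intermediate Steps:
P = 39 (P = 7 + 32 = 39)
O(H) = 4*H**2 (O(H) = (H*4)*H = (4*H)*H = 4*H**2)
l(w) = -2 (l(w) = 2 - 4*1**2 = 2 - 4 = -2)
-524 + l(P) = -524 - 2 = -526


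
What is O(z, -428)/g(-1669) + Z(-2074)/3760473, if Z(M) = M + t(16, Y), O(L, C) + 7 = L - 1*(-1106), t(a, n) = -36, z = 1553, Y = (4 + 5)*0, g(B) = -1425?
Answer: -3325260382/1786224675 ≈ -1.8616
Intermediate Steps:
Y = 0 (Y = 9*0 = 0)
O(L, C) = 1099 + L (O(L, C) = -7 + (L - 1*(-1106)) = -7 + (L + 1106) = -7 + (1106 + L) = 1099 + L)
Z(M) = -36 + M (Z(M) = M - 36 = -36 + M)
O(z, -428)/g(-1669) + Z(-2074)/3760473 = (1099 + 1553)/(-1425) + (-36 - 2074)/3760473 = 2652*(-1/1425) - 2110*1/3760473 = -884/475 - 2110/3760473 = -3325260382/1786224675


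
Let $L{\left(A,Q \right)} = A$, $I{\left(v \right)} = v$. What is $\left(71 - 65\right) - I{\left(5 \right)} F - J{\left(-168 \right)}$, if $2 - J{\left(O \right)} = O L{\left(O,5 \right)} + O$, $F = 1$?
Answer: $28024$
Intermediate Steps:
$J{\left(O \right)} = 2 - O - O^{2}$ ($J{\left(O \right)} = 2 - \left(O O + O\right) = 2 - \left(O^{2} + O\right) = 2 - \left(O + O^{2}\right) = 2 - O - O^{2}$)
$\left(71 - 65\right) - I{\left(5 \right)} F - J{\left(-168 \right)} = \left(71 - 65\right) \left(-1\right) 5 \cdot 1 - \left(2 - -168 - \left(-168\right)^{2}\right) = 6 \left(\left(-5\right) 1\right) - \left(2 + 168 - 28224\right) = 6 \left(-5\right) - \left(2 + 168 - 28224\right) = -30 - -28054 = -30 + 28054 = 28024$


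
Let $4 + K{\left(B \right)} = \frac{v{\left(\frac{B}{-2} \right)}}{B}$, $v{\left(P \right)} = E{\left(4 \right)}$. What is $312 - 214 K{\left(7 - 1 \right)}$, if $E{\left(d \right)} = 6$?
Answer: $954$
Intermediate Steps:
$v{\left(P \right)} = 6$
$K{\left(B \right)} = -4 + \frac{6}{B}$
$312 - 214 K{\left(7 - 1 \right)} = 312 - 214 \left(-4 + \frac{6}{7 - 1}\right) = 312 - 214 \left(-4 + \frac{6}{6}\right) = 312 - 214 \left(-4 + 6 \cdot \frac{1}{6}\right) = 312 - 214 \left(-4 + 1\right) = 312 - -642 = 312 + 642 = 954$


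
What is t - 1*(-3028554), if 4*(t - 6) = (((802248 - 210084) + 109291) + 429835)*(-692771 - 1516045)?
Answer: -624699834600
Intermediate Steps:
t = -624702863154 (t = 6 + ((((802248 - 210084) + 109291) + 429835)*(-692771 - 1516045))/4 = 6 + (((592164 + 109291) + 429835)*(-2208816))/4 = 6 + ((701455 + 429835)*(-2208816))/4 = 6 + (1131290*(-2208816))/4 = 6 + (¼)*(-2498811452640) = 6 - 624702863160 = -624702863154)
t - 1*(-3028554) = -624702863154 - 1*(-3028554) = -624702863154 + 3028554 = -624699834600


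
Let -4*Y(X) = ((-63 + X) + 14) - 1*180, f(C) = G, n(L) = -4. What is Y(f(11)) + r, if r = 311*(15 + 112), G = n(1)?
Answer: 158221/4 ≈ 39555.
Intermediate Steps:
G = -4
f(C) = -4
r = 39497 (r = 311*127 = 39497)
Y(X) = 229/4 - X/4 (Y(X) = -(((-63 + X) + 14) - 1*180)/4 = -((-49 + X) - 180)/4 = -(-229 + X)/4 = 229/4 - X/4)
Y(f(11)) + r = (229/4 - 1/4*(-4)) + 39497 = (229/4 + 1) + 39497 = 233/4 + 39497 = 158221/4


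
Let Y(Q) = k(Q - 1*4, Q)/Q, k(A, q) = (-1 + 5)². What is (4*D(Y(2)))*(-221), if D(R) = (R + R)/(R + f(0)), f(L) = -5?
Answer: -14144/3 ≈ -4714.7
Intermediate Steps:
k(A, q) = 16 (k(A, q) = 4² = 16)
Y(Q) = 16/Q
D(R) = 2*R/(-5 + R) (D(R) = (R + R)/(R - 5) = (2*R)/(-5 + R) = 2*R/(-5 + R))
(4*D(Y(2)))*(-221) = (4*(2*(16/2)/(-5 + 16/2)))*(-221) = (4*(2*(16*(½))/(-5 + 16*(½))))*(-221) = (4*(2*8/(-5 + 8)))*(-221) = (4*(2*8/3))*(-221) = (4*(2*8*(⅓)))*(-221) = (4*(16/3))*(-221) = (64/3)*(-221) = -14144/3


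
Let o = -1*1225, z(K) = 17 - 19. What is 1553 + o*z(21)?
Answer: 4003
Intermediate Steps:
z(K) = -2
o = -1225
1553 + o*z(21) = 1553 - 1225*(-2) = 1553 + 2450 = 4003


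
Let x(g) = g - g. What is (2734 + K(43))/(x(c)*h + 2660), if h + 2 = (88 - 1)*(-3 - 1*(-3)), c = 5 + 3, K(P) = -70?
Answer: 666/665 ≈ 1.0015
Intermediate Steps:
c = 8
h = -2 (h = -2 + (88 - 1)*(-3 - 1*(-3)) = -2 + 87*(-3 + 3) = -2 + 87*0 = -2 + 0 = -2)
x(g) = 0
(2734 + K(43))/(x(c)*h + 2660) = (2734 - 70)/(0*(-2) + 2660) = 2664/(0 + 2660) = 2664/2660 = 2664*(1/2660) = 666/665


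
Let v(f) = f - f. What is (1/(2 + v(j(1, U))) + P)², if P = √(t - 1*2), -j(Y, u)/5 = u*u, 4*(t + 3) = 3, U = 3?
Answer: -4 + I*√17/2 ≈ -4.0 + 2.0616*I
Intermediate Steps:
t = -9/4 (t = -3 + (¼)*3 = -3 + ¾ = -9/4 ≈ -2.2500)
j(Y, u) = -5*u² (j(Y, u) = -5*u*u = -5*u²)
v(f) = 0
P = I*√17/2 (P = √(-9/4 - 1*2) = √(-9/4 - 2) = √(-17/4) = I*√17/2 ≈ 2.0616*I)
(1/(2 + v(j(1, U))) + P)² = (1/(2 + 0) + I*√17/2)² = (1/2 + I*√17/2)² = (½ + I*√17/2)²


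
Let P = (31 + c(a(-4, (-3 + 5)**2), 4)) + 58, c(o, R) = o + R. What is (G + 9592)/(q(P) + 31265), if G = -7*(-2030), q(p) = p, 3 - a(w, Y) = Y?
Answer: 23802/31357 ≈ 0.75906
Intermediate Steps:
a(w, Y) = 3 - Y
c(o, R) = R + o
P = 92 (P = (31 + (4 + (3 - (-3 + 5)**2))) + 58 = (31 + (4 + (3 - 1*2**2))) + 58 = (31 + (4 + (3 - 1*4))) + 58 = (31 + (4 + (3 - 4))) + 58 = (31 + (4 - 1)) + 58 = (31 + 3) + 58 = 34 + 58 = 92)
G = 14210
(G + 9592)/(q(P) + 31265) = (14210 + 9592)/(92 + 31265) = 23802/31357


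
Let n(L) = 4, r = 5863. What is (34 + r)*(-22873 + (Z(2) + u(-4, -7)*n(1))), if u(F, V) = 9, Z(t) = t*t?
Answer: -134646201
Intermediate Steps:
Z(t) = t²
(34 + r)*(-22873 + (Z(2) + u(-4, -7)*n(1))) = (34 + 5863)*(-22873 + (2² + 9*4)) = 5897*(-22873 + (4 + 36)) = 5897*(-22873 + 40) = 5897*(-22833) = -134646201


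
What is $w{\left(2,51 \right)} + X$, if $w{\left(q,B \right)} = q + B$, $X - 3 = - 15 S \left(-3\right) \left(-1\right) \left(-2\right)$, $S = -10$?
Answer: $-844$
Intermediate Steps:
$X = -897$ ($X = 3 + \left(-15\right) \left(-10\right) \left(-3\right) \left(-1\right) \left(-2\right) = 3 + 150 \cdot 3 \left(-2\right) = 3 + 150 \left(-6\right) = 3 - 900 = -897$)
$w{\left(q,B \right)} = B + q$
$w{\left(2,51 \right)} + X = \left(51 + 2\right) - 897 = 53 - 897 = -844$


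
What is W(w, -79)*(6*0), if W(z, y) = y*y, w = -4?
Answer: 0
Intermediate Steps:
W(z, y) = y²
W(w, -79)*(6*0) = (-79)²*(6*0) = 6241*0 = 0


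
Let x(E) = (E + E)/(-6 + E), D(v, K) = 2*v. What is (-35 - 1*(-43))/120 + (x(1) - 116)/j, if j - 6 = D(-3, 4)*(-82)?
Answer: -208/1245 ≈ -0.16707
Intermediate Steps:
x(E) = 2*E/(-6 + E) (x(E) = (2*E)/(-6 + E) = 2*E/(-6 + E))
j = 498 (j = 6 + (2*(-3))*(-82) = 6 - 6*(-82) = 6 + 492 = 498)
(-35 - 1*(-43))/120 + (x(1) - 116)/j = (-35 - 1*(-43))/120 + (2*1/(-6 + 1) - 116)/498 = (-35 + 43)*(1/120) + (2*1/(-5) - 116)*(1/498) = 8*(1/120) + (2*1*(-⅕) - 116)*(1/498) = 1/15 + (-⅖ - 116)*(1/498) = 1/15 - 582/5*1/498 = 1/15 - 97/415 = -208/1245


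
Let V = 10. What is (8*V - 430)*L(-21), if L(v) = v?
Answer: 7350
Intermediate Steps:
(8*V - 430)*L(-21) = (8*10 - 430)*(-21) = (80 - 430)*(-21) = -350*(-21) = 7350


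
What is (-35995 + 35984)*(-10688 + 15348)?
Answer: -51260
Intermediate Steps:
(-35995 + 35984)*(-10688 + 15348) = -11*4660 = -51260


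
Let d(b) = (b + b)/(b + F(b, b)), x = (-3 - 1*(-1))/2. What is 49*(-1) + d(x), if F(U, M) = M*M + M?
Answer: -47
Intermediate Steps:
F(U, M) = M + M² (F(U, M) = M² + M = M + M²)
x = -1 (x = (-3 + 1)*(½) = -2*½ = -1)
d(b) = 2*b/(b + b*(1 + b)) (d(b) = (b + b)/(b + b*(1 + b)) = (2*b)/(b + b*(1 + b)) = 2*b/(b + b*(1 + b)))
49*(-1) + d(x) = 49*(-1) + 2/(2 - 1) = -49 + 2/1 = -49 + 2*1 = -49 + 2 = -47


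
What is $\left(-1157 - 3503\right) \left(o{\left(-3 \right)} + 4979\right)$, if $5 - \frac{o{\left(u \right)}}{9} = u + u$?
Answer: $-23663480$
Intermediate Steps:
$o{\left(u \right)} = 45 - 18 u$ ($o{\left(u \right)} = 45 - 9 \left(u + u\right) = 45 - 9 \cdot 2 u = 45 - 18 u$)
$\left(-1157 - 3503\right) \left(o{\left(-3 \right)} + 4979\right) = \left(-1157 - 3503\right) \left(\left(45 - -54\right) + 4979\right) = - 4660 \left(\left(45 + 54\right) + 4979\right) = - 4660 \left(99 + 4979\right) = \left(-4660\right) 5078 = -23663480$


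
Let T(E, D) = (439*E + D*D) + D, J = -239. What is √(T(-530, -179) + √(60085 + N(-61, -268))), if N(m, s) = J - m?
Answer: √(-200808 + √59907) ≈ 447.84*I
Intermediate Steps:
N(m, s) = -239 - m
T(E, D) = D + D² + 439*E (T(E, D) = (439*E + D²) + D = (D² + 439*E) + D = D + D² + 439*E)
√(T(-530, -179) + √(60085 + N(-61, -268))) = √((-179 + (-179)² + 439*(-530)) + √(60085 + (-239 - 1*(-61)))) = √((-179 + 32041 - 232670) + √(60085 + (-239 + 61))) = √(-200808 + √(60085 - 178)) = √(-200808 + √59907)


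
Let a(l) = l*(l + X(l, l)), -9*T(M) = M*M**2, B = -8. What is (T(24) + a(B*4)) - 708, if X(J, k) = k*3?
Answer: 1852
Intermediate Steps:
T(M) = -M**3/9 (T(M) = -M*M**2/9 = -M**3/9)
X(J, k) = 3*k
a(l) = 4*l**2 (a(l) = l*(l + 3*l) = l*(4*l) = 4*l**2)
(T(24) + a(B*4)) - 708 = (-1/9*24**3 + 4*(-8*4)**2) - 708 = (-1/9*13824 + 4*(-32)**2) - 708 = (-1536 + 4*1024) - 708 = (-1536 + 4096) - 708 = 2560 - 708 = 1852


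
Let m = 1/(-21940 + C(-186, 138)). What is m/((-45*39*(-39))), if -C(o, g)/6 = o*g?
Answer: 1/9039394260 ≈ 1.1063e-10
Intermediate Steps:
C(o, g) = -6*g*o (C(o, g) = -6*o*g = -6*g*o)
m = 1/132068 (m = 1/(-21940 - 6*138*(-186)) = 1/(-21940 + 154008) = 1/132068 ≈ 7.5719e-6)
m/((-45*39*(-39))) = 1/(132068*((-45*39*(-39)))) = 1/(132068*((-1755*(-39)))) = (1/132068)/68445 = (1/132068)*(1/68445) = 1/9039394260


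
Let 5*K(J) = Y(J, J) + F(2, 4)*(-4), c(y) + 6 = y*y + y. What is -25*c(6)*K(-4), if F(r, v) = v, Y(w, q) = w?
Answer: 3600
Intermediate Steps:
c(y) = -6 + y + y² (c(y) = -6 + (y*y + y) = -6 + (y² + y) = -6 + (y + y²) = -6 + y + y²)
K(J) = -16/5 + J/5 (K(J) = (J + 4*(-4))/5 = (J - 16)/5 = (-16 + J)/5 = -16/5 + J/5)
-25*c(6)*K(-4) = -25*(-6 + 6 + 6²)*(-16/5 + (⅕)*(-4)) = -25*(-6 + 6 + 36)*(-16/5 - ⅘) = -900*(-4) = -25*(-144) = 3600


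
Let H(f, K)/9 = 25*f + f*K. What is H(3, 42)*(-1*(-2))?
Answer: 3618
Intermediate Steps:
H(f, K) = 225*f + 9*K*f (H(f, K) = 9*(25*f + f*K) = 9*(25*f + K*f) = 225*f + 9*K*f)
H(3, 42)*(-1*(-2)) = (9*3*(25 + 42))*(-1*(-2)) = (9*3*67)*2 = 1809*2 = 3618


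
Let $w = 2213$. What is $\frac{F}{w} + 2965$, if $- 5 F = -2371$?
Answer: $\frac{32810096}{11065} \approx 2965.2$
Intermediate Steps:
$F = \frac{2371}{5}$ ($F = \left(- \frac{1}{5}\right) \left(-2371\right) = \frac{2371}{5} \approx 474.2$)
$\frac{F}{w} + 2965 = \frac{2371}{5 \cdot 2213} + 2965 = \frac{2371}{5} \cdot \frac{1}{2213} + 2965 = \frac{2371}{11065} + 2965 = \frac{32810096}{11065}$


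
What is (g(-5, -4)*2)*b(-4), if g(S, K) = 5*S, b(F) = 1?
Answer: -50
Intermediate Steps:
(g(-5, -4)*2)*b(-4) = ((5*(-5))*2)*1 = -25*2*1 = -50*1 = -50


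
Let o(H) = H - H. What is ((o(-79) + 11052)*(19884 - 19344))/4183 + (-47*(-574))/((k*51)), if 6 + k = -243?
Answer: 75675798946/53119917 ≈ 1424.6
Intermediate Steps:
k = -249 (k = -6 - 243 = -249)
o(H) = 0
((o(-79) + 11052)*(19884 - 19344))/4183 + (-47*(-574))/((k*51)) = ((0 + 11052)*(19884 - 19344))/4183 + (-47*(-574))/((-249*51)) = (11052*540)*(1/4183) + 26978/(-12699) = 5968080*(1/4183) + 26978*(-1/12699) = 5968080/4183 - 26978/12699 = 75675798946/53119917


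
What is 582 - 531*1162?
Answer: -616440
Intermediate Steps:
582 - 531*1162 = 582 - 617022 = -616440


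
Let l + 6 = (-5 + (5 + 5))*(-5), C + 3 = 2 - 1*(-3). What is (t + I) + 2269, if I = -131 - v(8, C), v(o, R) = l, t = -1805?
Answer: 364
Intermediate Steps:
C = 2 (C = -3 + (2 - 1*(-3)) = -3 + (2 + 3) = -3 + 5 = 2)
l = -31 (l = -6 + (-5 + (5 + 5))*(-5) = -6 + (-5 + 10)*(-5) = -6 + 5*(-5) = -6 - 25 = -31)
v(o, R) = -31
I = -100 (I = -131 - 1*(-31) = -131 + 31 = -100)
(t + I) + 2269 = (-1805 - 100) + 2269 = -1905 + 2269 = 364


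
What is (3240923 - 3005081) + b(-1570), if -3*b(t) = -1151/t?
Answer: 1110814669/4710 ≈ 2.3584e+5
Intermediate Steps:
b(t) = 1151/(3*t) (b(t) = -(-1151)/(3*t) = 1151/(3*t))
(3240923 - 3005081) + b(-1570) = (3240923 - 3005081) + (1151/3)/(-1570) = 235842 + (1151/3)*(-1/1570) = 235842 - 1151/4710 = 1110814669/4710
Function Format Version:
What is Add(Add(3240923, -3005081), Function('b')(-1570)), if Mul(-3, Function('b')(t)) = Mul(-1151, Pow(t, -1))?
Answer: Rational(1110814669, 4710) ≈ 2.3584e+5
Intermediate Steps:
Function('b')(t) = Mul(Rational(1151, 3), Pow(t, -1)) (Function('b')(t) = Mul(Rational(-1, 3), Mul(-1151, Pow(t, -1))) = Mul(Rational(1151, 3), Pow(t, -1)))
Add(Add(3240923, -3005081), Function('b')(-1570)) = Add(Add(3240923, -3005081), Mul(Rational(1151, 3), Pow(-1570, -1))) = Add(235842, Mul(Rational(1151, 3), Rational(-1, 1570))) = Add(235842, Rational(-1151, 4710)) = Rational(1110814669, 4710)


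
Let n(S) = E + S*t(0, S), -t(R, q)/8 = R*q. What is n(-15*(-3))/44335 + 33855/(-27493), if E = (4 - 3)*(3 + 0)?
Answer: -1500878946/1218902155 ≈ -1.2313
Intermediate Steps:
t(R, q) = -8*R*q
E = 3 (E = 1*3 = 3)
n(S) = 3 (n(S) = 3 + S*(-8*0*S) = 3 + S*0 = 3 + 0 = 3)
n(-15*(-3))/44335 + 33855/(-27493) = 3/44335 + 33855/(-27493) = 3*(1/44335) + 33855*(-1/27493) = 3/44335 - 33855/27493 = -1500878946/1218902155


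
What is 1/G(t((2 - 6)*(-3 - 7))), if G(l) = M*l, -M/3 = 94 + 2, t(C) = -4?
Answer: 1/1152 ≈ 0.00086806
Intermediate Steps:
M = -288 (M = -3*(94 + 2) = -3*96 = -288)
G(l) = -288*l
1/G(t((2 - 6)*(-3 - 7))) = 1/(-288*(-4)) = 1/1152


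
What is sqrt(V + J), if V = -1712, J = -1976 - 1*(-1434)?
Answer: 7*I*sqrt(46) ≈ 47.476*I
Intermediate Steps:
J = -542 (J = -1976 + 1434 = -542)
sqrt(V + J) = sqrt(-1712 - 542) = sqrt(-2254) = 7*I*sqrt(46)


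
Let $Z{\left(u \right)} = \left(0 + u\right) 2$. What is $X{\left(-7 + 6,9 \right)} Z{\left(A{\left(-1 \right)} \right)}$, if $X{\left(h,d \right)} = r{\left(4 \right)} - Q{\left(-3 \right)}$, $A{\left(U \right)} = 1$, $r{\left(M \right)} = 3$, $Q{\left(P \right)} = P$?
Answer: $12$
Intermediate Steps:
$X{\left(h,d \right)} = 6$ ($X{\left(h,d \right)} = 3 - -3 = 3 + 3 = 6$)
$Z{\left(u \right)} = 2 u$ ($Z{\left(u \right)} = u 2 = 2 u$)
$X{\left(-7 + 6,9 \right)} Z{\left(A{\left(-1 \right)} \right)} = 6 \cdot 2 \cdot 1 = 6 \cdot 2 = 12$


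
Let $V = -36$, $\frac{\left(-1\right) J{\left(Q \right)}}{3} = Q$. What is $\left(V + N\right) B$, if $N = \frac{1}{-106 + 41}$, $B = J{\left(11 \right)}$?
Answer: $\frac{77253}{65} \approx 1188.5$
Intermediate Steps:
$J{\left(Q \right)} = - 3 Q$
$B = -33$ ($B = \left(-3\right) 11 = -33$)
$N = - \frac{1}{65}$ ($N = \frac{1}{-65} = - \frac{1}{65} \approx -0.015385$)
$\left(V + N\right) B = \left(-36 - \frac{1}{65}\right) \left(-33\right) = \left(- \frac{2341}{65}\right) \left(-33\right) = \frac{77253}{65}$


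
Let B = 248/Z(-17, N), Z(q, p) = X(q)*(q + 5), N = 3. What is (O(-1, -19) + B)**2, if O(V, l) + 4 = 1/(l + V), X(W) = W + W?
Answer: 12327121/1040400 ≈ 11.848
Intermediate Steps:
X(W) = 2*W
O(V, l) = -4 + 1/(V + l) (O(V, l) = -4 + 1/(l + V) = -4 + 1/(V + l))
Z(q, p) = 2*q*(5 + q) (Z(q, p) = (2*q)*(q + 5) = (2*q)*(5 + q) = 2*q*(5 + q))
B = 31/51 (B = 248/((2*(-17)*(5 - 17))) = 248/((2*(-17)*(-12))) = 248/408 = 248*(1/408) = 31/51 ≈ 0.60784)
(O(-1, -19) + B)**2 = ((1 - 4*(-1) - 4*(-19))/(-1 - 19) + 31/51)**2 = ((1 + 4 + 76)/(-20) + 31/51)**2 = (-1/20*81 + 31/51)**2 = (-81/20 + 31/51)**2 = (-3511/1020)**2 = 12327121/1040400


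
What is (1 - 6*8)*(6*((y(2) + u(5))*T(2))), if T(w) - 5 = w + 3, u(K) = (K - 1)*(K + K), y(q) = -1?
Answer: -109980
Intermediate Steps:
u(K) = 2*K*(-1 + K) (u(K) = (-1 + K)*(2*K) = 2*K*(-1 + K))
T(w) = 8 + w (T(w) = 5 + (w + 3) = 5 + (3 + w) = 8 + w)
(1 - 6*8)*(6*((y(2) + u(5))*T(2))) = (1 - 6*8)*(6*((-1 + 2*5*(-1 + 5))*(8 + 2))) = (1 - 48)*(6*((-1 + 2*5*4)*10)) = -282*(-1 + 40)*10 = -282*39*10 = -282*390 = -47*2340 = -109980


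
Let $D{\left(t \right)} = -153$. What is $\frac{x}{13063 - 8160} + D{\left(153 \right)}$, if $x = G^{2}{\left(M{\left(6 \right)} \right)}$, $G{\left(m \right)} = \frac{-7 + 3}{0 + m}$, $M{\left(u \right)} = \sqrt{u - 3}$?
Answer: $- \frac{2250461}{14709} \approx -153.0$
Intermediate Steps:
$M{\left(u \right)} = \sqrt{-3 + u}$
$G{\left(m \right)} = - \frac{4}{m}$
$x = \frac{16}{3}$ ($x = \left(- \frac{4}{\sqrt{-3 + 6}}\right)^{2} = \left(- \frac{4}{\sqrt{3}}\right)^{2} = \left(- 4 \frac{\sqrt{3}}{3}\right)^{2} = \left(- \frac{4 \sqrt{3}}{3}\right)^{2} = \frac{16}{3} \approx 5.3333$)
$\frac{x}{13063 - 8160} + D{\left(153 \right)} = \frac{16}{3 \left(13063 - 8160\right)} - 153 = \frac{16}{3 \cdot 4903} - 153 = \frac{16}{3} \cdot \frac{1}{4903} - 153 = \frac{16}{14709} - 153 = - \frac{2250461}{14709}$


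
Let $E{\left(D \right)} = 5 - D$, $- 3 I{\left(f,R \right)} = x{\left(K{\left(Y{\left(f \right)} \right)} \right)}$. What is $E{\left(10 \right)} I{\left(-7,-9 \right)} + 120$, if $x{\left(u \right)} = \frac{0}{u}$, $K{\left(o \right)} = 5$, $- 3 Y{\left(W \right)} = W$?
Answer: $120$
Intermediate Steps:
$Y{\left(W \right)} = - \frac{W}{3}$
$x{\left(u \right)} = 0$
$I{\left(f,R \right)} = 0$ ($I{\left(f,R \right)} = \left(- \frac{1}{3}\right) 0 = 0$)
$E{\left(10 \right)} I{\left(-7,-9 \right)} + 120 = \left(5 - 10\right) 0 + 120 = \left(-5\right) 0 + 120 = 0 + 120 = 120$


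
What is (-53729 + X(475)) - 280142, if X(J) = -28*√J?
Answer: -333871 - 140*√19 ≈ -3.3448e+5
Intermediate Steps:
(-53729 + X(475)) - 280142 = (-53729 - 140*√19) - 280142 = -333871 - 140*√19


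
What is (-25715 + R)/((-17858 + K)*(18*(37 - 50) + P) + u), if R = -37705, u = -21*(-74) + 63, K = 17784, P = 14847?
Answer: 4228/71983 ≈ 0.058736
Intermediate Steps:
u = 1617 (u = 1554 + 63 = 1617)
(-25715 + R)/((-17858 + K)*(18*(37 - 50) + P) + u) = (-25715 - 37705)/((-17858 + 17784)*(18*(37 - 50) + 14847) + 1617) = -63420/(-74*(18*(-13) + 14847) + 1617) = -63420/(-74*(-234 + 14847) + 1617) = -63420/(-74*14613 + 1617) = -63420/(-1081362 + 1617) = -63420/(-1079745) = -63420*(-1/1079745) = 4228/71983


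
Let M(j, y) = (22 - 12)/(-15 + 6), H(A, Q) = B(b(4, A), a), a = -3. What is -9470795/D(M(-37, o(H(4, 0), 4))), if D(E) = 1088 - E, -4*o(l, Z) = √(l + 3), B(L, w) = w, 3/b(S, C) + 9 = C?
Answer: -85237155/9802 ≈ -8695.9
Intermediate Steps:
b(S, C) = 3/(-9 + C)
H(A, Q) = -3
o(l, Z) = -√(3 + l)/4 (o(l, Z) = -√(l + 3)/4 = -√(3 + l)/4)
M(j, y) = -10/9 (M(j, y) = 10/(-9) = 10*(-⅑) = -10/9)
-9470795/D(M(-37, o(H(4, 0), 4))) = -9470795/(1088 - 1*(-10/9)) = -9470795/(1088 + 10/9) = -9470795/9802/9 = -9470795*9/9802 = -85237155/9802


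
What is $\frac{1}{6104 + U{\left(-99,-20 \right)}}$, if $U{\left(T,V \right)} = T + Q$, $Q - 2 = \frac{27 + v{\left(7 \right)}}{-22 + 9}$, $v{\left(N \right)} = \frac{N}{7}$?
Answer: $\frac{13}{78063} \approx 0.00016653$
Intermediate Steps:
$v{\left(N \right)} = \frac{N}{7}$ ($v{\left(N \right)} = N \frac{1}{7} = \frac{N}{7}$)
$Q = - \frac{2}{13}$ ($Q = 2 + \frac{27 + \frac{1}{7} \cdot 7}{-22 + 9} = 2 + \frac{27 + 1}{-13} = 2 + 28 \left(- \frac{1}{13}\right) = 2 - \frac{28}{13} = - \frac{2}{13} \approx -0.15385$)
$U{\left(T,V \right)} = - \frac{2}{13} + T$ ($U{\left(T,V \right)} = T - \frac{2}{13} = - \frac{2}{13} + T$)
$\frac{1}{6104 + U{\left(-99,-20 \right)}} = \frac{1}{6104 - \frac{1289}{13}} = \frac{1}{\frac{78063}{13}} = \frac{13}{78063}$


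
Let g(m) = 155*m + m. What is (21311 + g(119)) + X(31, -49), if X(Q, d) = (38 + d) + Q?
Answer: 39895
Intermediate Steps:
X(Q, d) = 38 + Q + d
g(m) = 156*m
(21311 + g(119)) + X(31, -49) = (21311 + 156*119) + (38 + 31 - 49) = (21311 + 18564) + 20 = 39875 + 20 = 39895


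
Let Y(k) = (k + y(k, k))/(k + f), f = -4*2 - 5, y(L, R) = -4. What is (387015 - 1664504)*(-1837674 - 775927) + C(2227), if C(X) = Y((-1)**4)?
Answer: 13355386111557/4 ≈ 3.3388e+12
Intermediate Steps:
f = -13 (f = -8 - 5 = -13)
Y(k) = (-4 + k)/(-13 + k) (Y(k) = (k - 4)/(k - 13) = (-4 + k)/(-13 + k))
C(X) = 1/4 (C(X) = (-4 + (-1)**4)/(-13 + (-1)**4) = (-4 + 1)/(-13 + 1) = -3/(-12) = -1/12*(-3) = 1/4)
(387015 - 1664504)*(-1837674 - 775927) + C(2227) = (387015 - 1664504)*(-1837674 - 775927) + 1/4 = -1277489*(-2613601) + 1/4 = 3338846527889 + 1/4 = 13355386111557/4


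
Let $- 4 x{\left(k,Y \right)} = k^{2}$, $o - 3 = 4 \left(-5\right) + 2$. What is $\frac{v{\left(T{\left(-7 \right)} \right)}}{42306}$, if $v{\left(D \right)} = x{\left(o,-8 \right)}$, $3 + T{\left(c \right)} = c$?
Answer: $- \frac{75}{56408} \approx -0.0013296$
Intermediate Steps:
$o = -15$ ($o = 3 + \left(4 \left(-5\right) + 2\right) = 3 + \left(-20 + 2\right) = 3 - 18 = -15$)
$T{\left(c \right)} = -3 + c$
$x{\left(k,Y \right)} = - \frac{k^{2}}{4}$
$v{\left(D \right)} = - \frac{225}{4}$ ($v{\left(D \right)} = - \frac{\left(-15\right)^{2}}{4} = \left(- \frac{1}{4}\right) 225 = - \frac{225}{4}$)
$\frac{v{\left(T{\left(-7 \right)} \right)}}{42306} = - \frac{225}{4 \cdot 42306} = \left(- \frac{225}{4}\right) \frac{1}{42306} = - \frac{75}{56408}$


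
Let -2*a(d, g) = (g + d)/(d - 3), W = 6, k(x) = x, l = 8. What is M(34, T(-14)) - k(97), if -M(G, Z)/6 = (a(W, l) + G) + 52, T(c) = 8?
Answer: -599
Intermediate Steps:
a(d, g) = -(d + g)/(2*(-3 + d)) (a(d, g) = -(g + d)/(2*(d - 3)) = -(d + g)/(2*(-3 + d)))
M(G, Z) = -298 - 6*G (M(G, Z) = -6*(((-1*6 - 1*8)/(2*(-3 + 6)) + G) + 52) = -6*(((1/2)*(-6 - 8)/3 + G) + 52) = -6*(((1/2)*(1/3)*(-14) + G) + 52) = -6*((-7/3 + G) + 52) = -6*(149/3 + G) = -298 - 6*G)
M(34, T(-14)) - k(97) = (-298 - 6*34) - 1*97 = (-298 - 204) - 97 = -502 - 97 = -599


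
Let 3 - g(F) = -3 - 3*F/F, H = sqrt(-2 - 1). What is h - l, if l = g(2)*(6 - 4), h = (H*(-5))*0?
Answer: -18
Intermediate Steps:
H = I*sqrt(3) (H = sqrt(-3) = I*sqrt(3) ≈ 1.732*I)
h = 0 (h = ((I*sqrt(3))*(-5))*0 = -5*I*sqrt(3)*0 = 0)
g(F) = 9 (g(F) = 3 - (-3 - 3*F/F) = 3 - (-3 - 3*1) = 3 - (-3 - 3) = 3 - 1*(-6) = 3 + 6 = 9)
l = 18 (l = 9*(6 - 4) = 9*2 = 18)
h - l = 0 - 1*18 = 0 - 18 = -18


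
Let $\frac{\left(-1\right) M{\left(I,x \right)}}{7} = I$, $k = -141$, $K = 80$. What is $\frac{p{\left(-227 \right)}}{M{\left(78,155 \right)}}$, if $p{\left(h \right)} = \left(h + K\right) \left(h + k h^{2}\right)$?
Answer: $- \frac{25430356}{13} \approx -1.9562 \cdot 10^{6}$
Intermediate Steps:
$M{\left(I,x \right)} = - 7 I$
$p{\left(h \right)} = \left(80 + h\right) \left(h - 141 h^{2}\right)$ ($p{\left(h \right)} = \left(h + 80\right) \left(h - 141 h^{2}\right) = \left(80 + h\right) \left(h - 141 h^{2}\right)$)
$\frac{p{\left(-227 \right)}}{M{\left(78,155 \right)}} = \frac{\left(-227\right) \left(80 - -2560333 - 141 \left(-227\right)^{2}\right)}{\left(-7\right) 78} = \frac{\left(-227\right) \left(80 + 2560333 - 7265589\right)}{-546} = - 227 \left(80 + 2560333 - 7265589\right) \left(- \frac{1}{546}\right) = \left(-227\right) \left(-4705176\right) \left(- \frac{1}{546}\right) = 1068074952 \left(- \frac{1}{546}\right) = - \frac{25430356}{13}$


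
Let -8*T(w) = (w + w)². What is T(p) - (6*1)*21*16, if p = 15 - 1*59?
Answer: -2984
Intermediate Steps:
p = -44 (p = 15 - 59 = -44)
T(w) = -w²/2 (T(w) = -(w + w)²/8 = -4*w²/8 = -w²/2)
T(p) - (6*1)*21*16 = -½*(-44)² - (6*1)*21*16 = -½*1936 - 6*21*16 = -968 - 126*16 = -968 - 1*2016 = -968 - 2016 = -2984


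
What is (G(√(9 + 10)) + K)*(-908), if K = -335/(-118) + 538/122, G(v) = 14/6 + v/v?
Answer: -103743994/10797 ≈ -9608.6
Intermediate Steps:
G(v) = 10/3 (G(v) = 14*(⅙) + 1 = 7/3 + 1 = 10/3)
K = 52177/7198 (K = -335*(-1/118) + 538*(1/122) = 335/118 + 269/61 = 52177/7198 ≈ 7.2488)
(G(√(9 + 10)) + K)*(-908) = (10/3 + 52177/7198)*(-908) = (228511/21594)*(-908) = -103743994/10797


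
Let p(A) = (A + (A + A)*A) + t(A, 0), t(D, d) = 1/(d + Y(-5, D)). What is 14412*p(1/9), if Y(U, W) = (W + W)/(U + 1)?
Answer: -6951388/27 ≈ -2.5746e+5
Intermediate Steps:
Y(U, W) = 2*W/(1 + U) (Y(U, W) = (2*W)/(1 + U) = 2*W/(1 + U))
t(D, d) = 1/(d - D/2) (t(D, d) = 1/(d + 2*D/(1 - 5)) = 1/(d + 2*D/(-4)) = 1/(d + 2*D*(-¼)) = 1/(d - D/2))
p(A) = A - 2/A + 2*A² (p(A) = (A + (A + A)*A) + 2/(-A + 2*0) = (A + (2*A)*A) + 2/(-A + 0) = (A + 2*A²) + 2/((-A)) = (A + 2*A²) + 2*(-1/A) = (A + 2*A²) - 2/A = A - 2/A + 2*A²)
14412*p(1/9) = 14412*(1/9 - 2/(1/9) + 2*(1/9)²) = 14412*(⅑ - 2/⅑ + 2*(⅑)²) = 14412*(⅑ - 2*9 + 2*(1/81)) = 14412*(⅑ - 18 + 2/81) = 14412*(-1447/81) = -6951388/27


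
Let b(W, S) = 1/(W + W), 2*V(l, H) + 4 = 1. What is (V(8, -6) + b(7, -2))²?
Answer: 100/49 ≈ 2.0408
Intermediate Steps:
V(l, H) = -3/2 (V(l, H) = -2 + (½)*1 = -2 + ½ = -3/2)
b(W, S) = 1/(2*W)
(V(8, -6) + b(7, -2))² = (-3/2 + (½)/7)² = (-3/2 + (½)*(⅐))² = (-3/2 + 1/14)² = (-10/7)² = 100/49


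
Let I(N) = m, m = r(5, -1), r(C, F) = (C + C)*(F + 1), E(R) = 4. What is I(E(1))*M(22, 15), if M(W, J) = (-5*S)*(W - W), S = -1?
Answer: 0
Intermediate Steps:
M(W, J) = 0 (M(W, J) = (-5*(-1))*(W - W) = 5*0 = 0)
r(C, F) = 2*C*(1 + F) (r(C, F) = (2*C)*(1 + F) = 2*C*(1 + F))
m = 0 (m = 2*5*(1 - 1) = 2*5*0 = 0)
I(N) = 0
I(E(1))*M(22, 15) = 0*0 = 0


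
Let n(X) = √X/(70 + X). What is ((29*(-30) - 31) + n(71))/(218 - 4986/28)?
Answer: -12614/559 + 14*√71/78819 ≈ -22.564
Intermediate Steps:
n(X) = √X/(70 + X)
((29*(-30) - 31) + n(71))/(218 - 4986/28) = ((29*(-30) - 31) + √71/(70 + 71))/(218 - 4986/28) = ((-870 - 31) + √71/141)/(218 - 4986*1/28) = (-901 + √71*(1/141))/(218 - 2493/14) = (-901 + √71/141)/(559/14) = (-901 + √71/141)*(14/559) = -12614/559 + 14*√71/78819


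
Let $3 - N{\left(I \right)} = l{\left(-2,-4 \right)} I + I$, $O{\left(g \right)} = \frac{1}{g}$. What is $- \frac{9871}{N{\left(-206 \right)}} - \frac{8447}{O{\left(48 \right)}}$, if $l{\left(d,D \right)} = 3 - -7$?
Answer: $- \frac{919989535}{2269} \approx -4.0546 \cdot 10^{5}$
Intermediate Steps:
$l{\left(d,D \right)} = 10$ ($l{\left(d,D \right)} = 3 + 7 = 10$)
$N{\left(I \right)} = 3 - 11 I$ ($N{\left(I \right)} = 3 - \left(10 I + I\right) = 3 - 11 I$)
$- \frac{9871}{N{\left(-206 \right)}} - \frac{8447}{O{\left(48 \right)}} = - \frac{9871}{3 - -2266} - \frac{8447}{\frac{1}{48}} = - \frac{9871}{3 + 2266} - 8447 \frac{1}{\frac{1}{48}} = - \frac{9871}{2269} - 405456 = - \frac{919989535}{2269}$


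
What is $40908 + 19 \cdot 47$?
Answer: $41801$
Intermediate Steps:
$40908 + 19 \cdot 47 = 40908 + 893 = 41801$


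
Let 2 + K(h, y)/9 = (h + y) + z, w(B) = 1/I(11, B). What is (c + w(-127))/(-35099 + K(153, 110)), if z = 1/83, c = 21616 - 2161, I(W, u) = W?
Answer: -17762498/29900651 ≈ -0.59405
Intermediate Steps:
c = 19455
w(B) = 1/11
z = 1/83 ≈ 0.012048
K(h, y) = -1485/83 + 9*h + 9*y (K(h, y) = -18 + 9*((h + y) + 1/83) = -18 + 9*(1/83 + h + y) = -18 + (9/83 + 9*h + 9*y) = -1485/83 + 9*h + 9*y)
(c + w(-127))/(-35099 + K(153, 110)) = (19455 + 1/11)/(-35099 + (-1485/83 + 9*153 + 9*110)) = 214006/(11*(-35099 + (-1485/83 + 1377 + 990))) = 214006/(11*(-35099 + 194976/83)) = 214006/(11*(-2718241/83)) = (214006/11)*(-83/2718241) = -17762498/29900651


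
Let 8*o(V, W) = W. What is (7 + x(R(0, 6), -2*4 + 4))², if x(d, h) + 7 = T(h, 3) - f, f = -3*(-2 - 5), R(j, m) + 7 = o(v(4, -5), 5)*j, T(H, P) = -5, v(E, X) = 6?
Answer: 676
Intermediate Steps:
o(V, W) = W/8
R(j, m) = -7 + 5*j/8 (R(j, m) = -7 + ((⅛)*5)*j = -7 + 5*j/8)
f = 21 (f = -3*(-7) = 21)
x(d, h) = -33 (x(d, h) = -7 + (-5 - 1*21) = -7 + (-5 - 21) = -7 - 26 = -33)
(7 + x(R(0, 6), -2*4 + 4))² = (7 - 33)² = (-26)² = 676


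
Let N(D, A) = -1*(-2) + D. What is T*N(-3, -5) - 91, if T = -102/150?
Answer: -2258/25 ≈ -90.320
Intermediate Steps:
T = -17/25 (T = -102*1/150 = -17/25 ≈ -0.68000)
N(D, A) = 2 + D
T*N(-3, -5) - 91 = -17*(2 - 3)/25 - 91 = -17/25*(-1) - 91 = 17/25 - 91 = -2258/25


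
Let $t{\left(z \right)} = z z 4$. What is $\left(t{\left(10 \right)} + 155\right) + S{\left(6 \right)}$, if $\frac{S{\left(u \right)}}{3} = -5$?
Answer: $540$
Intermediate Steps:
$S{\left(u \right)} = -15$ ($S{\left(u \right)} = 3 \left(-5\right) = -15$)
$t{\left(z \right)} = 4 z^{2}$ ($t{\left(z \right)} = z^{2} \cdot 4 = 4 z^{2}$)
$\left(t{\left(10 \right)} + 155\right) + S{\left(6 \right)} = \left(4 \cdot 10^{2} + 155\right) - 15 = \left(4 \cdot 100 + 155\right) - 15 = \left(400 + 155\right) - 15 = 555 - 15 = 540$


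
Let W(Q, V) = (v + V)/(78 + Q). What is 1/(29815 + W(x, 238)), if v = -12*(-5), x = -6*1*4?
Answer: 27/805154 ≈ 3.3534e-5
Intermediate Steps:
x = -24 (x = -6*4 = -24)
v = 60
W(Q, V) = (60 + V)/(78 + Q)
1/(29815 + W(x, 238)) = 1/(29815 + (60 + 238)/(78 - 24)) = 1/(29815 + 298/54) = 1/(29815 + (1/54)*298) = 1/(29815 + 149/27) = 1/(805154/27) = 27/805154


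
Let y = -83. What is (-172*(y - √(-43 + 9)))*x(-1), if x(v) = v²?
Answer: 14276 + 172*I*√34 ≈ 14276.0 + 1002.9*I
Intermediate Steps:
(-172*(y - √(-43 + 9)))*x(-1) = -172*(-83 - √(-43 + 9))*(-1)² = -172*(-83 - √(-34))*1 = -172*(-83 - I*√34)*1 = (14276 + 172*I*√34)*1 = 14276 + 172*I*√34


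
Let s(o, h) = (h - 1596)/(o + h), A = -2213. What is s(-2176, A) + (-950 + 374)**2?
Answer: 1456168673/4389 ≈ 3.3178e+5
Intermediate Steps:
s(o, h) = (-1596 + h)/(h + o)
s(-2176, A) + (-950 + 374)**2 = (-1596 - 2213)/(-2213 - 2176) + (-950 + 374)**2 = -3809/(-4389) + (-576)**2 = -1/4389*(-3809) + 331776 = 3809/4389 + 331776 = 1456168673/4389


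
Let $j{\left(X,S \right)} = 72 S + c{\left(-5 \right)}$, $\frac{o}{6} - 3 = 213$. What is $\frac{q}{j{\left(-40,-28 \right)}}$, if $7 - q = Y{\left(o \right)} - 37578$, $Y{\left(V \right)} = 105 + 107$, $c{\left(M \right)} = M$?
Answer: $- \frac{37373}{2021} \approx -18.492$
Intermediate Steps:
$o = 1296$ ($o = 18 + 6 \cdot 213 = 18 + 1278 = 1296$)
$Y{\left(V \right)} = 212$
$j{\left(X,S \right)} = -5 + 72 S$ ($j{\left(X,S \right)} = 72 S - 5 = -5 + 72 S$)
$q = 37373$ ($q = 7 - \left(212 - 37578\right) = 7 - -37366 = 7 + 37366 = 37373$)
$\frac{q}{j{\left(-40,-28 \right)}} = \frac{37373}{-5 + 72 \left(-28\right)} = \frac{37373}{-5 - 2016} = \frac{37373}{-2021} = 37373 \left(- \frac{1}{2021}\right) = - \frac{37373}{2021}$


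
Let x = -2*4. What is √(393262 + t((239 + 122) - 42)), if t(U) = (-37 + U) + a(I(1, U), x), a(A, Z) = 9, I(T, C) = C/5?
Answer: √393553 ≈ 627.34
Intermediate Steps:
x = -8
I(T, C) = C/5 (I(T, C) = C*(⅕) = C/5)
t(U) = -28 + U (t(U) = (-37 + U) + 9 = -28 + U)
√(393262 + t((239 + 122) - 42)) = √(393262 + (-28 + ((239 + 122) - 42))) = √(393262 + (-28 + (361 - 42))) = √(393262 + (-28 + 319)) = √(393262 + 291) = √393553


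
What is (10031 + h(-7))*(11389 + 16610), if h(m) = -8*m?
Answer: 282425913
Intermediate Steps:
(10031 + h(-7))*(11389 + 16610) = (10031 - 8*(-7))*(11389 + 16610) = (10031 + 56)*27999 = 10087*27999 = 282425913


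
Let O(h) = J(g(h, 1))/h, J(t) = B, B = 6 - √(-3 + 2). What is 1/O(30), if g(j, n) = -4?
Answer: 180/37 + 30*I/37 ≈ 4.8649 + 0.81081*I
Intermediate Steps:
B = 6 - I (B = 6 - √(-1) = 6 - I ≈ 6.0 - 1.0*I)
J(t) = 6 - I
O(h) = (6 - I)/h
1/O(30) = 1/((6 - I)/30) = 1/(⅕ - I/30) = 900*(⅕ + I/30)/37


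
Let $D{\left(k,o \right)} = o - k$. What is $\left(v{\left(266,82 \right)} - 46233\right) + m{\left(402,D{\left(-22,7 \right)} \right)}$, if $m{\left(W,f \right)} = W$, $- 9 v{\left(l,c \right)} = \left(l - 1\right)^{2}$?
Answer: $- \frac{482704}{9} \approx -53634.0$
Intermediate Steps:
$v{\left(l,c \right)} = - \frac{\left(-1 + l\right)^{2}}{9}$ ($v{\left(l,c \right)} = - \frac{\left(l - 1\right)^{2}}{9} = - \frac{\left(-1 + l\right)^{2}}{9}$)
$\left(v{\left(266,82 \right)} - 46233\right) + m{\left(402,D{\left(-22,7 \right)} \right)} = \left(- \frac{\left(-1 + 266\right)^{2}}{9} - 46233\right) + 402 = \left(- \frac{265^{2}}{9} - 46233\right) + 402 = \left(\left(- \frac{1}{9}\right) 70225 - 46233\right) + 402 = \left(- \frac{70225}{9} - 46233\right) + 402 = - \frac{486322}{9} + 402 = - \frac{482704}{9}$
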